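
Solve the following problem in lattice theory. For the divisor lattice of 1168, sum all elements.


sigma(n) = sum of divisors.
Divisors of 1168: [1, 2, 4, 8, 16, 73, 146, 292, 584, 1168]
Sum = 2294


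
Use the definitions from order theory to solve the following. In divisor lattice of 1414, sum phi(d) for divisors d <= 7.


Divisors of 1414 up to 7: [1, 2, 7]
phi values: [1, 1, 6]
Sum = 8


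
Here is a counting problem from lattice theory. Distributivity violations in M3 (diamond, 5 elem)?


Distributive law: a ^ (b v c) = (a ^ b) v (a ^ c).
Check all 5^3 = 125 ordered triples (a,b,c).
  e.g. a=a1, b=a2, c=a3: lhs=a1 != rhs=0
  e.g. a=a1, b=a3, c=a2: lhs=a1 != rhs=0
Total violating triples: 6


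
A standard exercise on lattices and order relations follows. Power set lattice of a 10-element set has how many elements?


Power set = 2^n.
2^10 = 1024


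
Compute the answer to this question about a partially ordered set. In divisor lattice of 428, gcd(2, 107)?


Meet=gcd.
gcd(2,107)=1


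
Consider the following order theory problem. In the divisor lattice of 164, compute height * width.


Height = length of longest chain minus 1; width = size of largest antichain.
A maximum chain: 1 | 41 | 82 | 164  (height 3).
A maximum antichain: {2, 41}  (width 2).
Product = 3 * 2 = 6


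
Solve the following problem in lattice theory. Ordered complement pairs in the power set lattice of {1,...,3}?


Complement pair (a,b): a meet b = bottom, a join b = top.
Here: A intersect B = {} and A union B = {1,...,3}.
Pairs found: ({},{1,2,3}), ({1},{2,3}), ({2},{1,3}), ({3},{1,2}), ... (4 more)
Total ordered pairs: 8


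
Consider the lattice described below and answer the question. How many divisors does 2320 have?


Divisors of 2320: [1, 2, 4, 5, 8, 10, 16, 20, 29, 40, 58, 80, 116, 145, 232, 290, 464, 580, 1160, 2320]
Count: 20


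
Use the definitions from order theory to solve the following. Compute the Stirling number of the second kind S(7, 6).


S(n,k) = k*S(n-1,k) + S(n-1,k-1).
S(6,6) = 1, S(6,5) = 15
S(7,6) = 6*1 + 15 = 6 + 15
S(7,6) = 21


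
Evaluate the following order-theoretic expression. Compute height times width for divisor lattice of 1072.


Height = length of longest chain minus 1; width = size of largest antichain.
A maximum chain: 1 | 67 | 134 | 268 | 536 | 1072  (height 5).
A maximum antichain: {2, 67}  (width 2).
Product = 5 * 2 = 10


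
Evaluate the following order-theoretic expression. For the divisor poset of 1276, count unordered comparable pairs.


A comparable pair {a,b} has a < b or b < a in the order.
Count unordered pairs where one element is strictly below the other.
Examples: {1,2}, {1,4}, {1,11}, {1,22}, ...
Total comparable pairs: 42


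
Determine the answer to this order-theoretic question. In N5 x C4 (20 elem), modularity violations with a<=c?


Modular law: if a <= c then a v (b ^ c) = (a v b) ^ c.
Check all triples (a,b,c) with a <= c among 20 elements.
  e.g. a=(a,0), b=(c,0), c=(b,0): lhs=(a,0) != rhs=(b,0)
  e.g. a=(a,0), b=(c,1), c=(b,0): lhs=(a,0) != rhs=(b,0)
Total violating triples: 40


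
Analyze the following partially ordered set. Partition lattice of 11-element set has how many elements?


B(n) = number of set partitions of an n-element set.
B(n) satisfies the recurrence: B(n+1) = sum_k C(n,k)*B(k).
B(11) = 678570


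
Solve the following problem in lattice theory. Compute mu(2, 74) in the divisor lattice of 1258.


In a divisor lattice, mu(a,b) = mu(b/a) where mu is the classical Mobius function.
b/a = 74/2 = 37
Prime factorization of 37: primes [37]
37 is squarefree with 1 prime factor(s), so mu(37) = (-1)^1 = -1


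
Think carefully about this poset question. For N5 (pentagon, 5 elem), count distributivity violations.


Distributive law: a ^ (b v c) = (a ^ b) v (a ^ c).
Check all 5^3 = 125 ordered triples (a,b,c).
  e.g. a=b, b=a, c=c: lhs=b != rhs=a
  e.g. a=b, b=c, c=a: lhs=b != rhs=a
Total violating triples: 2


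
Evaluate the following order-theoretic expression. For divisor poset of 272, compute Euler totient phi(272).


phi(n) = n * prod_{p|n} (1 - 1/p).
Prime divisors of 272: [2, 17]
phi(272) = 272 * (1 - 1/2) * (1 - 1/17)
phi(272) = 128


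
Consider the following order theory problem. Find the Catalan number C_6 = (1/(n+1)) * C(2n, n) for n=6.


C(n) = C(2n, n) / (n+1).
C(12, 6) = 924
C(6) = 924 / 7 = 132


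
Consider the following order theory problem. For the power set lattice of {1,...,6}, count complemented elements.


An element a is complemented if some b has a meet b = bottom, a join b = top.
every subset A has complement S\A, so all elements are complemented.
Complemented elements: {}, {1}, {2}, {3}, {4}, {5}, ... (58 more)
Count: 64


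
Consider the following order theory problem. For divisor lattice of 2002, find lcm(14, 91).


In a divisor lattice, join = lcm (least common multiple).
Compute lcm iteratively: start with first element, then lcm(current, next).
Elements: [14, 91]
lcm(14,91) = 182
Final lcm = 182


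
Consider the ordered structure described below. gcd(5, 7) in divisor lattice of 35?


Meet=gcd.
gcd(5,7)=1


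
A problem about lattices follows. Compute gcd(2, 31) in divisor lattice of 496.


In a divisor lattice, meet = gcd (greatest common divisor).
By Euclidean algorithm or factoring: gcd(2,31) = 1


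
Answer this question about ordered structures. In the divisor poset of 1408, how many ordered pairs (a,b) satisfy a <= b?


The order relation is {(a,b) : a <= b}, reflexive so it includes (a,a).
Examples: (1,1), (1,11), (1,128), (1,1408), (1,16), ...
Total ordered pairs: 108


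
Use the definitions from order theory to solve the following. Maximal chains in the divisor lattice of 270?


A maximal chain goes from the minimum element to a maximal element via cover relations.
Counting all min-to-max paths in the cover graph.
Total maximal chains: 20


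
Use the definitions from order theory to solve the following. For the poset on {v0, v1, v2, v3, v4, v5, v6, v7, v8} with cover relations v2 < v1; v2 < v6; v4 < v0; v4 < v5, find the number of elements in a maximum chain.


A chain is a totally ordered subset; we count the number of elements in a maximum chain.
Compute, for each element x, the size of the longest chain ending at x:
  v2: 1
  v3: 1
  v4: 1
  v7: 1
  v8: 1
  v0: 2
  ...
A maximum chain: v4 < v0
Number of elements in the longest chain: 2


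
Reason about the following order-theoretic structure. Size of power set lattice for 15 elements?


Power set = 2^n.
2^15 = 32768


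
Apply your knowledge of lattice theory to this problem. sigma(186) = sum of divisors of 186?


sigma(n) = sum of divisors.
Divisors of 186: [1, 2, 3, 6, 31, 62, 93, 186]
Sum = 384


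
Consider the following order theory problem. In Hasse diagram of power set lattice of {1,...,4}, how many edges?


A cover relation a -< b holds when a < b with no c strictly between.
Cover relations:
  {} -< {1}
  {} -< {2}
  {} -< {3}
  {} -< {4}
  {1} -< {1,2}
  {1} -< {1,3}
  {1} -< {1,4}
  {2} -< {1,2}
  ...24 more
Total: 32


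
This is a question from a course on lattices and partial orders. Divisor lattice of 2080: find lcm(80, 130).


In a divisor lattice, join = lcm (least common multiple).
gcd(80,130) = 10
lcm(80,130) = 80*130/gcd = 10400/10 = 1040


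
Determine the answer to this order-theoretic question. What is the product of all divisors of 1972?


Divisors of 1972: [1, 2, 4, 17, 29, 34, 58, 68, 116, 493, 986, 1972]
Product = n^(d(n)/2) = 1972^(12/2)
Product = 58808684353317474304


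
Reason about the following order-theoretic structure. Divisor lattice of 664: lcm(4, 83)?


Join=lcm.
gcd(4,83)=1
lcm=332


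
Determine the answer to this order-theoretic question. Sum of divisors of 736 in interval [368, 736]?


Interval [368,736] in divisors of 736: [368, 736]
Sum = 1104


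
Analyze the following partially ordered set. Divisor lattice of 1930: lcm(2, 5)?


Join=lcm.
gcd(2,5)=1
lcm=10


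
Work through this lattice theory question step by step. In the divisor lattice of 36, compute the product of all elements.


Divisors of 36: [1, 2, 3, 4, 6, 9, 12, 18, 36]
Product = n^(d(n)/2) = 36^(9/2)
Product = 10077696


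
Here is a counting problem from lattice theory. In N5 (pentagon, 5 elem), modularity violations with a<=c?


Modular law: if a <= c then a v (b ^ c) = (a v b) ^ c.
Check all triples (a,b,c) with a <= c among 5 elements.
  e.g. a=a, b=c, c=b: lhs=a != rhs=b
Total violating triples: 1


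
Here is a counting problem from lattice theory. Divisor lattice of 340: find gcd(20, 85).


In a divisor lattice, meet = gcd (greatest common divisor).
By Euclidean algorithm or factoring: gcd(20,85) = 5


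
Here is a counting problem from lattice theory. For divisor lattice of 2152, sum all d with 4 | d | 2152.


Interval [4,2152] in divisors of 2152: [4, 8, 1076, 2152]
Sum = 3240


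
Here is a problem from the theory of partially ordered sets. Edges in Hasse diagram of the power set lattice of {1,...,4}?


A cover relation a -< b holds when a < b with no c strictly between.
Cover relations:
  {} -< {1}
  {} -< {2}
  {} -< {3}
  {} -< {4}
  {1} -< {1,2}
  {1} -< {1,3}
  {1} -< {1,4}
  {2} -< {1,2}
  ...24 more
Total: 32


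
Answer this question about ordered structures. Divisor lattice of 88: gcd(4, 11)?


Meet=gcd.
gcd(4,11)=1


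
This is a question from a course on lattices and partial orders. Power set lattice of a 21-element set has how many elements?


Power set = 2^n.
2^21 = 2097152


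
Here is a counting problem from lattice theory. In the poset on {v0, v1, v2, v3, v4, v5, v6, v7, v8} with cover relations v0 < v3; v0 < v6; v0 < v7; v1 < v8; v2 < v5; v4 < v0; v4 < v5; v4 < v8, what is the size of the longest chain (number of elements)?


A chain is a totally ordered subset; we count the number of elements in a maximum chain.
Compute, for each element x, the size of the longest chain ending at x:
  v1: 1
  v2: 1
  v4: 1
  v0: 2
  v3: 3
  v5: 2
  ...
A maximum chain: v4 < v0 < v3
Number of elements in the longest chain: 3


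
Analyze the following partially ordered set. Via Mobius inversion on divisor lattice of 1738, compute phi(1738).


phi(n) = n * prod_{p|n} (1 - 1/p).
Prime divisors of 1738: [2, 11, 79]
phi(1738) = 1738 * (1 - 1/2) * (1 - 1/11) * (1 - 1/79)
phi(1738) = 780


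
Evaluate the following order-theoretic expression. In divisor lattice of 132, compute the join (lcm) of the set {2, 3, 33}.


In a divisor lattice, join = lcm (least common multiple).
Compute lcm iteratively: start with first element, then lcm(current, next).
Elements: [2, 3, 33]
lcm(2,3) = 6
lcm(6,33) = 66
Final lcm = 66


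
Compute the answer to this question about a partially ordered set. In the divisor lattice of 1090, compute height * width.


Height = length of longest chain minus 1; width = size of largest antichain.
A maximum chain: 1 | 109 | 545 | 1090  (height 3).
A maximum antichain: {2, 5, 109}  (width 3).
Product = 3 * 3 = 9


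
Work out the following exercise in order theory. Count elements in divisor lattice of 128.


Divisors of 128: [1, 2, 4, 8, 16, 32, 64, 128]
Count: 8


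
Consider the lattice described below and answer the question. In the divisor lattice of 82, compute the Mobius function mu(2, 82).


In a divisor lattice, mu(a,b) = mu(b/a) where mu is the classical Mobius function.
b/a = 82/2 = 41
Prime factorization of 41: primes [41]
41 is squarefree with 1 prime factor(s), so mu(41) = (-1)^1 = -1


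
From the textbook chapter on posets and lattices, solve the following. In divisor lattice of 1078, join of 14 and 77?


In a divisor lattice, join = lcm (least common multiple).
gcd(14,77) = 7
lcm(14,77) = 14*77/gcd = 1078/7 = 154


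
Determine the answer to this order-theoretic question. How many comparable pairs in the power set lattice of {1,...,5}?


A comparable pair {a,b} has a < b or b < a in the order.
Count unordered pairs where one element is strictly below the other.
Examples: {{},{1}}, {{},{2}}, {{},{3}}, {{},{4}}, ...
Total comparable pairs: 211


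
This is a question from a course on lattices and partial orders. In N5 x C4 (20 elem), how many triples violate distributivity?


Distributive law: a ^ (b v c) = (a ^ b) v (a ^ c).
Check all 20^3 = 8000 ordered triples (a,b,c).
  e.g. a=(b,0), b=(a,0), c=(c,0): lhs=(b,0) != rhs=(a,0)
  e.g. a=(b,0), b=(a,0), c=(c,1): lhs=(b,0) != rhs=(a,0)
Total violating triples: 128


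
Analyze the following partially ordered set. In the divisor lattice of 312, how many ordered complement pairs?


Complement pair (a,b): a meet b = bottom, a join b = top.
Here: gcd(a,b)=1 and lcm(a,b)=312, i.e. a*b=312 with a,b coprime.
Pairs found: (1,312), (3,104), (8,39), (13,24), ... (4 more)
Total ordered pairs: 8


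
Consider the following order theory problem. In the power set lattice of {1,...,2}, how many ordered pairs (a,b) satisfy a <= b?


The order relation is {(a,b) : a <= b}, reflexive so it includes (a,a).
Examples: ({},{}), ({},{1,2}), ({},{1}), ({},{2}), ({1,2},{1,2}), ...
Total ordered pairs: 9


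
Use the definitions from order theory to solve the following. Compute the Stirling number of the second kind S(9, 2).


S(n,k) = k*S(n-1,k) + S(n-1,k-1).
S(8,2) = 127, S(8,1) = 1
S(9,2) = 2*127 + 1 = 254 + 1
S(9,2) = 255


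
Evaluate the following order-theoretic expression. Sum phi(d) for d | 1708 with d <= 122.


Divisors of 1708 up to 122: [1, 2, 4, 7, 14, 28, 61, 122]
phi values: [1, 1, 2, 6, 6, 12, 60, 60]
Sum = 148


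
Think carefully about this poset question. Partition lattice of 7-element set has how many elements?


B(n) = number of set partitions of an n-element set.
B(n) satisfies the recurrence: B(n+1) = sum_k C(n,k)*B(k).
B(7) = 877


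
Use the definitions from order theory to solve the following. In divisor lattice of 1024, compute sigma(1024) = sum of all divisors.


sigma(n) = sum of divisors.
Divisors of 1024: [1, 2, 4, 8, 16, 32, 64, 128, 256, 512, 1024]
Sum = 2047


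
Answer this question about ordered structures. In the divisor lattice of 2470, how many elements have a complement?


An element a is complemented if some b has a meet b = bottom, a join b = top.
a is complemented iff gcd(a, n/a)=1, i.e. a is a unitary divisor of 2470.
Complemented elements: 1, 2, 5, 10, 13, 19, ... (10 more)
Count: 16


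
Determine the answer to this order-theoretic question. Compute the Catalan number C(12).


C(n) = C(2n, n) / (n+1).
C(24, 12) = 2704156
C(12) = 2704156 / 13 = 208012


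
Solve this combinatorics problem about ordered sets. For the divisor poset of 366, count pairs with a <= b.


The order relation is {(a,b) : a <= b}, reflexive so it includes (a,a).
Examples: (1,1), (1,122), (1,183), (1,2), (1,3), ...
Total ordered pairs: 27


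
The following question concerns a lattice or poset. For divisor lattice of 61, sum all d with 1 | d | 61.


Interval [1,61] in divisors of 61: [1, 61]
Sum = 62


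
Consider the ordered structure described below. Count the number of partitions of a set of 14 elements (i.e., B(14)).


B(n) = number of set partitions of an n-element set.
B(n) satisfies the recurrence: B(n+1) = sum_k C(n,k)*B(k).
B(14) = 190899322


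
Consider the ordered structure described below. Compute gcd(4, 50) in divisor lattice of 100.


In a divisor lattice, meet = gcd (greatest common divisor).
By Euclidean algorithm or factoring: gcd(4,50) = 2


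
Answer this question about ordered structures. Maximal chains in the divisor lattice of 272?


A maximal chain goes from the minimum element to a maximal element via cover relations.
Counting all min-to-max paths in the cover graph.
Total maximal chains: 5


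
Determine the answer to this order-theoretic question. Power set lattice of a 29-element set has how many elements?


Power set = 2^n.
2^29 = 536870912


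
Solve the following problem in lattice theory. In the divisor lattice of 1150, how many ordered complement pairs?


Complement pair (a,b): a meet b = bottom, a join b = top.
Here: gcd(a,b)=1 and lcm(a,b)=1150, i.e. a*b=1150 with a,b coprime.
Pairs found: (1,1150), (2,575), (23,50), (25,46), ... (4 more)
Total ordered pairs: 8


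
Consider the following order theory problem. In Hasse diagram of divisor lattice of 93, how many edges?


A cover relation a -< b holds when a < b with no c strictly between.
Cover relations:
  1 -< 3
  1 -< 31
  3 -< 93
  31 -< 93
Total: 4


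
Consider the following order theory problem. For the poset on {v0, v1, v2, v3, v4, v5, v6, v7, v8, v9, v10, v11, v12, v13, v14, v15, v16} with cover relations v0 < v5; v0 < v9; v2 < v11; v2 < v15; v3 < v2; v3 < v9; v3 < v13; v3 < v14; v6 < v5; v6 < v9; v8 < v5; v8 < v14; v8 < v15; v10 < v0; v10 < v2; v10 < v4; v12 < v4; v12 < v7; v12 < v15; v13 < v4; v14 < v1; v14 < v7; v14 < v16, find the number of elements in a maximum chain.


A chain is a totally ordered subset; we count the number of elements in a maximum chain.
Compute, for each element x, the size of the longest chain ending at x:
  v3: 1
  v6: 1
  v8: 1
  v10: 1
  v12: 1
  v0: 2
  ...
A maximum chain: v3 < v14 < v1
Number of elements in the longest chain: 3


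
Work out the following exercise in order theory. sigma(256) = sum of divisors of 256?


sigma(n) = sum of divisors.
Divisors of 256: [1, 2, 4, 8, 16, 32, 64, 128, 256]
Sum = 511


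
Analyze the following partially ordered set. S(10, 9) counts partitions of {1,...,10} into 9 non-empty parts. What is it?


S(n,k) = k*S(n-1,k) + S(n-1,k-1).
S(9,9) = 1, S(9,8) = 36
S(10,9) = 9*1 + 36 = 9 + 36
S(10,9) = 45


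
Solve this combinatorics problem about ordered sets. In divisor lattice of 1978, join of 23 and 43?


In a divisor lattice, join = lcm (least common multiple).
gcd(23,43) = 1
lcm(23,43) = 23*43/gcd = 989/1 = 989


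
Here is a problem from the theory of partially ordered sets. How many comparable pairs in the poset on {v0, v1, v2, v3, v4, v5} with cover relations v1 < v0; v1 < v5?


A comparable pair {a,b} has a < b or b < a in the order.
Count unordered pairs where one element is strictly below the other.
Examples: {v0,v1}, {v1,v5}
Total comparable pairs: 2


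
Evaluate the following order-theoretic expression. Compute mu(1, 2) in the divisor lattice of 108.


In a divisor lattice, mu(a,b) = mu(b/a) where mu is the classical Mobius function.
b/a = 2/1 = 2
Prime factorization of 2: primes [2]
2 is squarefree with 1 prime factor(s), so mu(2) = (-1)^1 = -1


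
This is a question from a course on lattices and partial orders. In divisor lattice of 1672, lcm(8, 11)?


Join=lcm.
gcd(8,11)=1
lcm=88


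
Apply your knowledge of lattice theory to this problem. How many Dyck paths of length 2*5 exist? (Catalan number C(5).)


C(n) = C(2n, n) / (n+1).
C(10, 5) = 252
C(5) = 252 / 6 = 42


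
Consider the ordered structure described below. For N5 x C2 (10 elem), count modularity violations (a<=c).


Modular law: if a <= c then a v (b ^ c) = (a v b) ^ c.
Check all triples (a,b,c) with a <= c among 10 elements.
  e.g. a=(a,0), b=(c,0), c=(b,0): lhs=(a,0) != rhs=(b,0)
  e.g. a=(a,0), b=(c,1), c=(b,0): lhs=(a,0) != rhs=(b,0)
Total violating triples: 6


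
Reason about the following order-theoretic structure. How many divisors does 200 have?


Divisors of 200: [1, 2, 4, 5, 8, 10, 20, 25, 40, 50, 100, 200]
Count: 12


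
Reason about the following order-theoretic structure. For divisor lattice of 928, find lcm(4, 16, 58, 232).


In a divisor lattice, join = lcm (least common multiple).
Compute lcm iteratively: start with first element, then lcm(current, next).
Elements: [4, 16, 58, 232]
lcm(4,16) = 16
lcm(16,58) = 464
lcm(464,232) = 464
Final lcm = 464


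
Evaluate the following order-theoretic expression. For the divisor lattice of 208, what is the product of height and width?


Height = length of longest chain minus 1; width = size of largest antichain.
A maximum chain: 1 | 13 | 26 | 52 | 104 | 208  (height 5).
A maximum antichain: {2, 13}  (width 2).
Product = 5 * 2 = 10


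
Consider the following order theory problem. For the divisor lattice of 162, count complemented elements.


An element a is complemented if some b has a meet b = bottom, a join b = top.
a is complemented iff gcd(a, n/a)=1, i.e. a is a unitary divisor of 162.
Complemented elements: 1, 2, 81, 162
Count: 4


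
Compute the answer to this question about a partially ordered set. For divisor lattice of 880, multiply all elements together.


Divisors of 880: [1, 2, 4, 5, 8, 10, 11, 16, 20, 22, 40, 44, 55, 80, 88, 110, 176, 220, 440, 880]
Product = n^(d(n)/2) = 880^(20/2)
Product = 278500976009402122240000000000


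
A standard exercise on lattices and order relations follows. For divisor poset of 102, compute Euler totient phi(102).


phi(n) = n * prod_{p|n} (1 - 1/p).
Prime divisors of 102: [2, 3, 17]
phi(102) = 102 * (1 - 1/2) * (1 - 1/3) * (1 - 1/17)
phi(102) = 32


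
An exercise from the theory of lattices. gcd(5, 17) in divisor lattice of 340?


Meet=gcd.
gcd(5,17)=1


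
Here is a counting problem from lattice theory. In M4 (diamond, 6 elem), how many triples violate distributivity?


Distributive law: a ^ (b v c) = (a ^ b) v (a ^ c).
Check all 6^3 = 216 ordered triples (a,b,c).
  e.g. a=a1, b=a2, c=a3: lhs=a1 != rhs=0
  e.g. a=a1, b=a2, c=a4: lhs=a1 != rhs=0
Total violating triples: 24


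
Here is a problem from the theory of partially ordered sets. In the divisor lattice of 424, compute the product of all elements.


Divisors of 424: [1, 2, 4, 8, 53, 106, 212, 424]
Product = n^(d(n)/2) = 424^(8/2)
Product = 32319410176


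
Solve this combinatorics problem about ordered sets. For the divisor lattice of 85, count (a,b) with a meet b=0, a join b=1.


Complement pair (a,b): a meet b = bottom, a join b = top.
Here: gcd(a,b)=1 and lcm(a,b)=85, i.e. a*b=85 with a,b coprime.
Pairs found: (1,85), (5,17), (17,5), (85,1)
Total ordered pairs: 4


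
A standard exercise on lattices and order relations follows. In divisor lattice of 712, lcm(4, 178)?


Join=lcm.
gcd(4,178)=2
lcm=356


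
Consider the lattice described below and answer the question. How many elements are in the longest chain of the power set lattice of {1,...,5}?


A chain is a totally ordered subset; we count the number of elements in a maximum chain.
Compute, for each element x, the size of the longest chain ending at x:
  {}: 1
  {1}: 2
  {2}: 2
  {3}: 2
  {4}: 2
  {5}: 2
  ...
A maximum chain: {} < {1} < {1,2} < {1,2,3} < {1,2,3,4} < {1,2,3,4,5}
Number of elements in the longest chain: 6


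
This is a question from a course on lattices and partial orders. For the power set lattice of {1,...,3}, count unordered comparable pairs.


A comparable pair {a,b} has a < b or b < a in the order.
Count unordered pairs where one element is strictly below the other.
Examples: {{},{1}}, {{},{2}}, {{},{3}}, {{},{1,2}}, ...
Total comparable pairs: 19


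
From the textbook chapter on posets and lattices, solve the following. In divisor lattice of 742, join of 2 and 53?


In a divisor lattice, join = lcm (least common multiple).
gcd(2,53) = 1
lcm(2,53) = 2*53/gcd = 106/1 = 106


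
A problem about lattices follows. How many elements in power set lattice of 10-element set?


Power set = 2^n.
2^10 = 1024


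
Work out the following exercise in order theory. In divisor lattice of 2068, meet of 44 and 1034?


In a divisor lattice, meet = gcd (greatest common divisor).
By Euclidean algorithm or factoring: gcd(44,1034) = 22


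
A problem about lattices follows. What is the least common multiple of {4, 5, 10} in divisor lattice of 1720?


In a divisor lattice, join = lcm (least common multiple).
Compute lcm iteratively: start with first element, then lcm(current, next).
Elements: [4, 5, 10]
lcm(4,5) = 20
lcm(20,10) = 20
Final lcm = 20


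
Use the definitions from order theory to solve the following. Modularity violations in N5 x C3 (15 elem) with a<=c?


Modular law: if a <= c then a v (b ^ c) = (a v b) ^ c.
Check all triples (a,b,c) with a <= c among 15 elements.
  e.g. a=(a,0), b=(c,0), c=(b,0): lhs=(a,0) != rhs=(b,0)
  e.g. a=(a,0), b=(c,1), c=(b,0): lhs=(a,0) != rhs=(b,0)
Total violating triples: 18


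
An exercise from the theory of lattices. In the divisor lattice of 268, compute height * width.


Height = length of longest chain minus 1; width = size of largest antichain.
A maximum chain: 1 | 67 | 134 | 268  (height 3).
A maximum antichain: {2, 67}  (width 2).
Product = 3 * 2 = 6


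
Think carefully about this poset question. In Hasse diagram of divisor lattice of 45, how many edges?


A cover relation a -< b holds when a < b with no c strictly between.
Cover relations:
  1 -< 3
  1 -< 5
  3 -< 9
  3 -< 15
  5 -< 15
  9 -< 45
  15 -< 45
Total: 7


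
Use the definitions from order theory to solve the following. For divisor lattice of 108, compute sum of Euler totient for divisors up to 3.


Divisors of 108 up to 3: [1, 2, 3]
phi values: [1, 1, 2]
Sum = 4


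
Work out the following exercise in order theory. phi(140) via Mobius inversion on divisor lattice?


phi(n) = n * prod_{p|n} (1 - 1/p).
Prime divisors of 140: [2, 5, 7]
phi(140) = 140 * (1 - 1/2) * (1 - 1/5) * (1 - 1/7)
phi(140) = 48


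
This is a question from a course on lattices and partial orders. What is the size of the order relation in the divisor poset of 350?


The order relation is {(a,b) : a <= b}, reflexive so it includes (a,a).
Examples: (1,1), (1,10), (1,14), (1,175), (1,2), ...
Total ordered pairs: 54


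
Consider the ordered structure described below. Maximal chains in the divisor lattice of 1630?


A maximal chain goes from the minimum element to a maximal element via cover relations.
Counting all min-to-max paths in the cover graph.
Total maximal chains: 6


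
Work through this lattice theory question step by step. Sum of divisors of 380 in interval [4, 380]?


Interval [4,380] in divisors of 380: [4, 20, 76, 380]
Sum = 480


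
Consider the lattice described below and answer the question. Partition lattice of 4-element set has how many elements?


B(n) = number of set partitions of an n-element set.
B(n) satisfies the recurrence: B(n+1) = sum_k C(n,k)*B(k).
B(4) = 15


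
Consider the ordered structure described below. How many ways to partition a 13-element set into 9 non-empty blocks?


S(n,k) = k*S(n-1,k) + S(n-1,k-1).
S(12,9) = 22275, S(12,8) = 159027
S(13,9) = 9*22275 + 159027 = 200475 + 159027
S(13,9) = 359502


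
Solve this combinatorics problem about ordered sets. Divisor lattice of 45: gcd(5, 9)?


Meet=gcd.
gcd(5,9)=1


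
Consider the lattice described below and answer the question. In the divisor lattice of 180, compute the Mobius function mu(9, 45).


In a divisor lattice, mu(a,b) = mu(b/a) where mu is the classical Mobius function.
b/a = 45/9 = 5
Prime factorization of 5: primes [5]
5 is squarefree with 1 prime factor(s), so mu(5) = (-1)^1 = -1


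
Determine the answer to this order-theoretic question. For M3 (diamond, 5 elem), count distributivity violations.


Distributive law: a ^ (b v c) = (a ^ b) v (a ^ c).
Check all 5^3 = 125 ordered triples (a,b,c).
  e.g. a=a1, b=a2, c=a3: lhs=a1 != rhs=0
  e.g. a=a1, b=a3, c=a2: lhs=a1 != rhs=0
Total violating triples: 6


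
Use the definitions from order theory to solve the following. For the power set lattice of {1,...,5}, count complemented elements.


An element a is complemented if some b has a meet b = bottom, a join b = top.
every subset A has complement S\A, so all elements are complemented.
Complemented elements: {}, {1}, {2}, {3}, {4}, {5}, ... (26 more)
Count: 32


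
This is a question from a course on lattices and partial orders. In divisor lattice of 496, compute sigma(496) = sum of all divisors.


sigma(n) = sum of divisors.
Divisors of 496: [1, 2, 4, 8, 16, 31, 62, 124, 248, 496]
Sum = 992


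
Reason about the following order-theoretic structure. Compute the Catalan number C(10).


C(n) = C(2n, n) / (n+1).
C(20, 10) = 184756
C(10) = 184756 / 11 = 16796


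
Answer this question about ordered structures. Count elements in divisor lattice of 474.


Divisors of 474: [1, 2, 3, 6, 79, 158, 237, 474]
Count: 8


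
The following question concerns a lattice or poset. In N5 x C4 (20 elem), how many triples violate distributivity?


Distributive law: a ^ (b v c) = (a ^ b) v (a ^ c).
Check all 20^3 = 8000 ordered triples (a,b,c).
  e.g. a=(b,0), b=(a,0), c=(c,0): lhs=(b,0) != rhs=(a,0)
  e.g. a=(b,0), b=(a,0), c=(c,1): lhs=(b,0) != rhs=(a,0)
Total violating triples: 128


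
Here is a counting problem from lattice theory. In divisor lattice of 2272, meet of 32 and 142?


In a divisor lattice, meet = gcd (greatest common divisor).
By Euclidean algorithm or factoring: gcd(32,142) = 2


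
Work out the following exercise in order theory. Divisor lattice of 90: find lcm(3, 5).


In a divisor lattice, join = lcm (least common multiple).
gcd(3,5) = 1
lcm(3,5) = 3*5/gcd = 15/1 = 15


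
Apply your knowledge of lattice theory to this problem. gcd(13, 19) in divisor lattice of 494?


Meet=gcd.
gcd(13,19)=1


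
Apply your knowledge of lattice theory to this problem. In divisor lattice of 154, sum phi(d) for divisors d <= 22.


Divisors of 154 up to 22: [1, 2, 7, 11, 14, 22]
phi values: [1, 1, 6, 10, 6, 10]
Sum = 34


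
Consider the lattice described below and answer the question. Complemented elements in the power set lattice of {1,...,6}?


An element a is complemented if some b has a meet b = bottom, a join b = top.
every subset A has complement S\A, so all elements are complemented.
Complemented elements: {}, {1}, {2}, {3}, {4}, {5}, ... (58 more)
Count: 64


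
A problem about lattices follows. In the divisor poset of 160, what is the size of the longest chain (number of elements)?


A chain is a totally ordered subset; we count the number of elements in a maximum chain.
Compute, for each element x, the size of the longest chain ending at x:
  1: 1
  2: 2
  5: 2
  4: 3
  8: 4
  10: 3
  ...
A maximum chain: 1 < 2 < 4 < 8 < 16 < 32 < 160
Number of elements in the longest chain: 7


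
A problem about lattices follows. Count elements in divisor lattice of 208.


Divisors of 208: [1, 2, 4, 8, 13, 16, 26, 52, 104, 208]
Count: 10


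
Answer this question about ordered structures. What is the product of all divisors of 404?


Divisors of 404: [1, 2, 4, 101, 202, 404]
Product = n^(d(n)/2) = 404^(6/2)
Product = 65939264


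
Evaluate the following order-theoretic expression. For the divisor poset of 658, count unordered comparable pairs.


A comparable pair {a,b} has a < b or b < a in the order.
Count unordered pairs where one element is strictly below the other.
Examples: {1,2}, {1,7}, {1,14}, {1,47}, ...
Total comparable pairs: 19


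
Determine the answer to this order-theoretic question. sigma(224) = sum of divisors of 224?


sigma(n) = sum of divisors.
Divisors of 224: [1, 2, 4, 7, 8, 14, 16, 28, 32, 56, 112, 224]
Sum = 504


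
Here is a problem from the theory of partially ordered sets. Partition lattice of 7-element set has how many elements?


B(n) = number of set partitions of an n-element set.
B(n) satisfies the recurrence: B(n+1) = sum_k C(n,k)*B(k).
B(7) = 877


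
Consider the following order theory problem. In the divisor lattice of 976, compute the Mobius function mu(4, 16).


In a divisor lattice, mu(a,b) = mu(b/a) where mu is the classical Mobius function.
b/a = 16/4 = 4
Prime factorization of 4: primes [2]
4 is not squarefree, so mu(4) = 0


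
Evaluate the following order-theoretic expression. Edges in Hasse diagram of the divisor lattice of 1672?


A cover relation a -< b holds when a < b with no c strictly between.
Cover relations:
  1 -< 2
  1 -< 11
  1 -< 19
  2 -< 4
  2 -< 22
  2 -< 38
  4 -< 8
  4 -< 44
  ...20 more
Total: 28


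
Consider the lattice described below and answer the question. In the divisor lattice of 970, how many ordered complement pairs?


Complement pair (a,b): a meet b = bottom, a join b = top.
Here: gcd(a,b)=1 and lcm(a,b)=970, i.e. a*b=970 with a,b coprime.
Pairs found: (1,970), (2,485), (5,194), (10,97), ... (4 more)
Total ordered pairs: 8


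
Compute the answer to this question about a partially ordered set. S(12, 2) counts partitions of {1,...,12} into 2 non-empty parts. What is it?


S(n,k) = k*S(n-1,k) + S(n-1,k-1).
S(11,2) = 1023, S(11,1) = 1
S(12,2) = 2*1023 + 1 = 2046 + 1
S(12,2) = 2047


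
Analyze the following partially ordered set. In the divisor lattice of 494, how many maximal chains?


A maximal chain goes from the minimum element to a maximal element via cover relations.
Counting all min-to-max paths in the cover graph.
Total maximal chains: 6


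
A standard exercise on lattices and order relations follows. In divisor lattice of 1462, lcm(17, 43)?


Join=lcm.
gcd(17,43)=1
lcm=731


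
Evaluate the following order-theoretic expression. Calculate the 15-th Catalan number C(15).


C(n) = C(2n, n) / (n+1).
C(30, 15) = 155117520
C(15) = 155117520 / 16 = 9694845


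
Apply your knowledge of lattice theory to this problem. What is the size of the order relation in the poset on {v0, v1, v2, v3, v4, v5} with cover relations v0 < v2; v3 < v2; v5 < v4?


The order relation is {(a,b) : a <= b}, reflexive so it includes (a,a).
Examples: (v0,v0), (v0,v2), (v1,v1), (v2,v2), (v3,v2), ...
Total ordered pairs: 9


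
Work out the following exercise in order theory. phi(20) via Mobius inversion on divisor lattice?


phi(n) = n * prod_{p|n} (1 - 1/p).
Prime divisors of 20: [2, 5]
phi(20) = 20 * (1 - 1/2) * (1 - 1/5)
phi(20) = 8


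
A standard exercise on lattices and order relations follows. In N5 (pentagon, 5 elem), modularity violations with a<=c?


Modular law: if a <= c then a v (b ^ c) = (a v b) ^ c.
Check all triples (a,b,c) with a <= c among 5 elements.
  e.g. a=a, b=c, c=b: lhs=a != rhs=b
Total violating triples: 1


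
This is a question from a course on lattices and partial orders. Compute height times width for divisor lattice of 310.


Height = length of longest chain minus 1; width = size of largest antichain.
A maximum chain: 1 | 31 | 155 | 310  (height 3).
A maximum antichain: {2, 5, 31}  (width 3).
Product = 3 * 3 = 9


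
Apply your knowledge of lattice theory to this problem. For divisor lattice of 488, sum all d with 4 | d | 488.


Interval [4,488] in divisors of 488: [4, 8, 244, 488]
Sum = 744


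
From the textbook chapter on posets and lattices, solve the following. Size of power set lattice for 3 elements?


Power set = 2^n.
2^3 = 8


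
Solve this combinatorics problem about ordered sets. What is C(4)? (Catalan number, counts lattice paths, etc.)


C(n) = C(2n, n) / (n+1).
C(8, 4) = 70
C(4) = 70 / 5 = 14


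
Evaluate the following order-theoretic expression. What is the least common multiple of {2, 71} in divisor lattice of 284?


In a divisor lattice, join = lcm (least common multiple).
Compute lcm iteratively: start with first element, then lcm(current, next).
Elements: [2, 71]
lcm(2,71) = 142
Final lcm = 142


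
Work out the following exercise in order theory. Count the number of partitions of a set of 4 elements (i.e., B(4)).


B(n) = number of set partitions of an n-element set.
B(n) satisfies the recurrence: B(n+1) = sum_k C(n,k)*B(k).
B(4) = 15


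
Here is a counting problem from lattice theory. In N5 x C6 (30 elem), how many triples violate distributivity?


Distributive law: a ^ (b v c) = (a ^ b) v (a ^ c).
Check all 30^3 = 27000 ordered triples (a,b,c).
  e.g. a=(b,0), b=(a,0), c=(c,0): lhs=(b,0) != rhs=(a,0)
  e.g. a=(b,0), b=(a,0), c=(c,1): lhs=(b,0) != rhs=(a,0)
Total violating triples: 432


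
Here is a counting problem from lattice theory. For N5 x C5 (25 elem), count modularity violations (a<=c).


Modular law: if a <= c then a v (b ^ c) = (a v b) ^ c.
Check all triples (a,b,c) with a <= c among 25 elements.
  e.g. a=(a,0), b=(c,0), c=(b,0): lhs=(a,0) != rhs=(b,0)
  e.g. a=(a,0), b=(c,1), c=(b,0): lhs=(a,0) != rhs=(b,0)
Total violating triples: 75


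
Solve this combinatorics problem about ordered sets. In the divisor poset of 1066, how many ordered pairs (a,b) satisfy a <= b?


The order relation is {(a,b) : a <= b}, reflexive so it includes (a,a).
Examples: (1,1), (1,1066), (1,13), (1,2), (1,26), ...
Total ordered pairs: 27


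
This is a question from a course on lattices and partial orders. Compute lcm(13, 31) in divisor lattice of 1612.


In a divisor lattice, join = lcm (least common multiple).
gcd(13,31) = 1
lcm(13,31) = 13*31/gcd = 403/1 = 403


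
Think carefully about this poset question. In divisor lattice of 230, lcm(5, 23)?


Join=lcm.
gcd(5,23)=1
lcm=115


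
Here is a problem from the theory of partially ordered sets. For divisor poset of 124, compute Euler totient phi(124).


phi(n) = n * prod_{p|n} (1 - 1/p).
Prime divisors of 124: [2, 31]
phi(124) = 124 * (1 - 1/2) * (1 - 1/31)
phi(124) = 60


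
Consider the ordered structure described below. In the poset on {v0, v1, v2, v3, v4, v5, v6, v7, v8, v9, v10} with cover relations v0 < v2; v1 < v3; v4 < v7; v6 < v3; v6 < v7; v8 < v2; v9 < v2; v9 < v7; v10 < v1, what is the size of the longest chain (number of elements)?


A chain is a totally ordered subset; we count the number of elements in a maximum chain.
Compute, for each element x, the size of the longest chain ending at x:
  v0: 1
  v4: 1
  v5: 1
  v6: 1
  v8: 1
  v9: 1
  ...
A maximum chain: v10 < v1 < v3
Number of elements in the longest chain: 3


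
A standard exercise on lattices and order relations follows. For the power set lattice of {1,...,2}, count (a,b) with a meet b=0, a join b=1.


Complement pair (a,b): a meet b = bottom, a join b = top.
Here: A intersect B = {} and A union B = {1,...,2}.
Pairs found: ({},{1,2}), ({1},{2}), ({2},{1}), ({1,2},{})
Total ordered pairs: 4


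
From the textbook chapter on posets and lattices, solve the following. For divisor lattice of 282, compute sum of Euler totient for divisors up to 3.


Divisors of 282 up to 3: [1, 2, 3]
phi values: [1, 1, 2]
Sum = 4


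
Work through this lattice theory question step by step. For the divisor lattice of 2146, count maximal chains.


A maximal chain goes from the minimum element to a maximal element via cover relations.
Counting all min-to-max paths in the cover graph.
Total maximal chains: 6


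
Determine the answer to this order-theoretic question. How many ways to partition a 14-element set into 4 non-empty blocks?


S(n,k) = k*S(n-1,k) + S(n-1,k-1).
S(13,4) = 2532530, S(13,3) = 261625
S(14,4) = 4*2532530 + 261625 = 10130120 + 261625
S(14,4) = 10391745


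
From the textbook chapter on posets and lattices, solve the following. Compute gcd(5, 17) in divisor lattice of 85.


In a divisor lattice, meet = gcd (greatest common divisor).
By Euclidean algorithm or factoring: gcd(5,17) = 1


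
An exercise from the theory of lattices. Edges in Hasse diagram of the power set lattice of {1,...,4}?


A cover relation a -< b holds when a < b with no c strictly between.
Cover relations:
  {} -< {1}
  {} -< {2}
  {} -< {3}
  {} -< {4}
  {1} -< {1,2}
  {1} -< {1,3}
  {1} -< {1,4}
  {2} -< {1,2}
  ...24 more
Total: 32


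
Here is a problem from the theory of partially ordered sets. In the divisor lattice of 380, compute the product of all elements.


Divisors of 380: [1, 2, 4, 5, 10, 19, 20, 38, 76, 95, 190, 380]
Product = n^(d(n)/2) = 380^(12/2)
Product = 3010936384000000


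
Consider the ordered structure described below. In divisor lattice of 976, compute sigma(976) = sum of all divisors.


sigma(n) = sum of divisors.
Divisors of 976: [1, 2, 4, 8, 16, 61, 122, 244, 488, 976]
Sum = 1922
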